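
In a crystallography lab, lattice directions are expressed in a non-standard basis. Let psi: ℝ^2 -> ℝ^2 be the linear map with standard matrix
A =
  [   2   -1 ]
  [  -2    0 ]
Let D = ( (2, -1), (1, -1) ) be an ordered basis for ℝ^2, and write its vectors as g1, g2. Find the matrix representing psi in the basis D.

With P the matrix whose columns are g1, g2, [psi]_D = P^(-1) A P.
Column by column: psi(g1) = A g1 = (5, -4); its D-coordinates (1, 3) give column 1.
Continuing for each basis vector yields [psi]_D = [[1, 1], [3, 1]].

[[1, 1], [3, 1]]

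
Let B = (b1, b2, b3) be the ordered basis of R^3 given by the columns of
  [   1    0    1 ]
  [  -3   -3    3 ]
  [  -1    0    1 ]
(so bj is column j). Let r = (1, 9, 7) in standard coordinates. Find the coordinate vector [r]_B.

Write r = c_1 b1 + ... + c_3 b3 and solve for the c_i.
Gaussian elimination on [M | r] yields c = (-3, 4, 4).
Check: -3b1 + 4b2 + 4b3 = (1, 9, 7).

(-3, 4, 4)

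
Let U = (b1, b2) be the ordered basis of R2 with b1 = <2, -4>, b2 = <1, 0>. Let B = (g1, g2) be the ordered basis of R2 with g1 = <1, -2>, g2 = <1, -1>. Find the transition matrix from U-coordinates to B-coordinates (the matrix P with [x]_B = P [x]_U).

[[2, -1], [0, 2]]

Column j of P is [bj]_B, since P maps U-coordinates to B-coordinates.
Expressing b1 in B: b1 = 2g1 + 0·g2, so column 1 of P is <2, 0>.
Doing the same for each bj gives P = [[2, -1], [0, 2]].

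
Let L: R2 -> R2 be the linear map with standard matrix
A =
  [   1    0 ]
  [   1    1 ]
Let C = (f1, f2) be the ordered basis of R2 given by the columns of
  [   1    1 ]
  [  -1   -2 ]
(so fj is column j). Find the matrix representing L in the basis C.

[[2, 1], [-1, 0]]

The j-th column of [L]_C is [L(fj)]_C.
L(f1) = A f1 = (1, 0) = 2f1 - f2, so column 1 is (2, -1).
Repeating for f2 and assembling the columns gives [[2, 1], [-1, 0]].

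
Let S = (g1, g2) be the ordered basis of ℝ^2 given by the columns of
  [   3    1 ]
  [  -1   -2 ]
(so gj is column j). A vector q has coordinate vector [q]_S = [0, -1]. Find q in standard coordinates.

By definition q = 0·g1 - g2.
Summing componentwise gives [-1, 2].

[-1, 2]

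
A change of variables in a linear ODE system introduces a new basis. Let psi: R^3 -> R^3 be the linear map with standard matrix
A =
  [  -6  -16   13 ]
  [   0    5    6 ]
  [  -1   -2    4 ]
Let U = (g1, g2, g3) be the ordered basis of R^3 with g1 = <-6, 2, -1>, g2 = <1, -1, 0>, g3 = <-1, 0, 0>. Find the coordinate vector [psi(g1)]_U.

Column 1 of [psi]_U is the U-coordinate vector of psi(g1).
In standard coordinates psi(g1) = A g1 = <-9, 4, -2>.
Converting to U: <-9, 4, -2> = 2g1 + 0·g2 - 3g3, so the coordinate vector is <2, 0, -3>.

<2, 0, -3>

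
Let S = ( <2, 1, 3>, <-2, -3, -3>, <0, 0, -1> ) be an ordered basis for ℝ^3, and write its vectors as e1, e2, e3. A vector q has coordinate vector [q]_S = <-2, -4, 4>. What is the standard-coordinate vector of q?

<4, 10, 2>

q = M [q]_S, where M has columns e1, ..., e3.
Carrying out the matrix-vector product, q = <4, 10, 2>.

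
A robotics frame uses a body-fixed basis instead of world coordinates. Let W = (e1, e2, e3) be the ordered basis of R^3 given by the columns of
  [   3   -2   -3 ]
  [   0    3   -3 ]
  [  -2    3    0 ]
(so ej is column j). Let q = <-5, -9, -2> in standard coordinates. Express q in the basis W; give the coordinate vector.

<-2, -2, 1>

Write q = c_1 e1 + ... + c_3 e3 and solve for the c_i.
Gaussian elimination on [M | q] yields c = (-2, -2, 1).
Check: -2e1 - 2e2 + e3 = <-5, -9, -2>.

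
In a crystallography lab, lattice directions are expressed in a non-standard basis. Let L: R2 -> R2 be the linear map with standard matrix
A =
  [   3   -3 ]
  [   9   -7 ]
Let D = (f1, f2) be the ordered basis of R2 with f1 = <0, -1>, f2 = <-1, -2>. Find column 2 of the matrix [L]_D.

Compute L(f2) = A f2 = <3, 5> in standard coordinates.
Then write this in D-coordinates: solve for y in y_1 f1 + y_2 f2 = <3, 5>.
This gives y = <1, -3>, which is column 2 of [L]_D.

<1, -3>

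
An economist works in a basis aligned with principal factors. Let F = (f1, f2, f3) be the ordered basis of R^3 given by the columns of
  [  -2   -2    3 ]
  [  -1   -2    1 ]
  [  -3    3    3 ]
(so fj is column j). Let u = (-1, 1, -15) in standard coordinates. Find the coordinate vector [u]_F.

We seek scalars with c_1 f1 + ... + c_3 f3 = u; equivalently solve M c = u where the columns of M are f1, ..., f3.
Row-reducing the augmented matrix [M | u] gives c = (4, -2, 1).
Check: 4f1 - 2f2 + f3 = (-1, 1, -15).

(4, -2, 1)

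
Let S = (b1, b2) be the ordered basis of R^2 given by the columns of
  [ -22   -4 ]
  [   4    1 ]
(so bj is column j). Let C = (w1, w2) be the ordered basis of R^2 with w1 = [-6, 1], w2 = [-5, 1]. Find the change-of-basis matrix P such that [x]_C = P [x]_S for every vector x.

Column j of P is [bj]_C, since P maps S-coordinates to C-coordinates.
Expressing b1 in C: b1 = 2w1 + 2w2, so column 1 of P is [2, 2].
Doing the same for each bj gives P = [[2, -1], [2, 2]].

[[2, -1], [2, 2]]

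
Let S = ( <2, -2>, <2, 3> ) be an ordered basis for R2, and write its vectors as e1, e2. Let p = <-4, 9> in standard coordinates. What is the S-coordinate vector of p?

We seek scalars with c_1 e1 + c_2 e2 = p; equivalently solve M c = p where the columns of M are e1, e2.
System: 2c_1 + 2c_2 = -4, -2c_1 + 3c_2 = 9; solving gives c_1 = -3, c_2 = 1.
Check: -3e1 + e2 = <-4, 9>.

<-3, 1>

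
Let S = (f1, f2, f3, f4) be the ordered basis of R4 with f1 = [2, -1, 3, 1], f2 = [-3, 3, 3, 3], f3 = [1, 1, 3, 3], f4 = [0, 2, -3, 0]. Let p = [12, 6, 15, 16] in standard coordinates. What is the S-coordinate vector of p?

Write p = c_1 f1 + ... + c_4 f4 and solve for the c_i.
Solving this 4x4 system gives c = (4, 0, 4, 3).
Check: 4f1 + 0·f2 + 4f3 + 3f4 = [12, 6, 15, 16].

[4, 0, 4, 3]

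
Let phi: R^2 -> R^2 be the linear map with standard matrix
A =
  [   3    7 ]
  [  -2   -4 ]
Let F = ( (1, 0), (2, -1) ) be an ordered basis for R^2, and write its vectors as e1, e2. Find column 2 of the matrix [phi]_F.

(-1, 0)

Compute phi(e2) = A e2 = (-1, 0) in standard coordinates.
Then write this in F-coordinates: solve for y in y_1 e1 + y_2 e2 = (-1, 0).
This gives y = (-1, 0), which is column 2 of [phi]_F.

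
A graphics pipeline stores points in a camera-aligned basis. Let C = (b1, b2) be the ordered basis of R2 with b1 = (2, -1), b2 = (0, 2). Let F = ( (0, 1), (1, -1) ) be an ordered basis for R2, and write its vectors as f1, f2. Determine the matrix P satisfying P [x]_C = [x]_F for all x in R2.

Take x = bj: its C-coordinates are the j-th standard unit vector, so P e_j — column j of P — equals [bj]_F.
b1 = f1 + 2f2, giving column 1 = (1, 2); repeating for each j gives P = [[1, 2], [2, 0]].

[[1, 2], [2, 0]]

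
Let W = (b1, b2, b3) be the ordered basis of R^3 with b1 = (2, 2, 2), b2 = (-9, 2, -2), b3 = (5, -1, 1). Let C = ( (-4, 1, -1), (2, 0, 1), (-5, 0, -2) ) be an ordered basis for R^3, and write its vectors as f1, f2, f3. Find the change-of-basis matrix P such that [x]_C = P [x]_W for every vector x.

Take x = bj: its W-coordinates are the j-th standard unit vector, so P e_j — column j of P — equals [bj]_C.
b1 = 2f1 + 0·f2 - 2f3, giving column 1 = (2, 0, -2); repeating for each j gives P = [[2, 2, -1], [0, 2, -2], [-2, 1, -1]].

[[2, 2, -1], [0, 2, -2], [-2, 1, -1]]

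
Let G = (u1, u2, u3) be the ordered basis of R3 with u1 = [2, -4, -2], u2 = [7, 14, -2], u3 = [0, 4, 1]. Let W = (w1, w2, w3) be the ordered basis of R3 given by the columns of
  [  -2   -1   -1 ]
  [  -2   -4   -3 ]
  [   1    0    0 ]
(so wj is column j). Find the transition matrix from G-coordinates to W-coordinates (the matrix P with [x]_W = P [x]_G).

[[-2, -2, 1], [2, -1, 0], [0, -2, -2]]

Let M have columns uj and N have columns wj. Then for every x, N [x]_W = x = M [x]_G, so P = N^(-1) M.
Since det N = -1, N^(-1) has integer entries; multiplying gives P = [[-2, -2, 1], [2, -1, 0], [0, -2, -2]].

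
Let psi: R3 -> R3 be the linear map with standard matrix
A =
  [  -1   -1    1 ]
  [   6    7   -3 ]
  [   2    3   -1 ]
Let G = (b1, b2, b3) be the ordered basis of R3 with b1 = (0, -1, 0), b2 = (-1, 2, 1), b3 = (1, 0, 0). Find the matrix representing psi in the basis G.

With P the matrix whose columns are b1, ..., b3, [psi]_G = P^(-1) A P.
Column by column: psi(b1) = A b1 = (1, -7, -3); its G-coordinates (1, -3, -2) give column 1.
Continuing for each basis vector yields [psi]_G = [[1, 1, -2], [-3, 3, 2], [-2, 3, 1]].

[[1, 1, -2], [-3, 3, 2], [-2, 3, 1]]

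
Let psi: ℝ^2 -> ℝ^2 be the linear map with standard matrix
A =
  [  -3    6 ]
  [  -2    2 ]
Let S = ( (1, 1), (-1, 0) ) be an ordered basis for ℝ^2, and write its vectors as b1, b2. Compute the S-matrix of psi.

Let P have columns b1, b2. Then [psi]_S = P^(-1) A P.
Here det P = 1, so P^(-1) is integer; computing A P first and then P^(-1)(A P) gives [[0, 2], [-3, -1]].

[[0, 2], [-3, -1]]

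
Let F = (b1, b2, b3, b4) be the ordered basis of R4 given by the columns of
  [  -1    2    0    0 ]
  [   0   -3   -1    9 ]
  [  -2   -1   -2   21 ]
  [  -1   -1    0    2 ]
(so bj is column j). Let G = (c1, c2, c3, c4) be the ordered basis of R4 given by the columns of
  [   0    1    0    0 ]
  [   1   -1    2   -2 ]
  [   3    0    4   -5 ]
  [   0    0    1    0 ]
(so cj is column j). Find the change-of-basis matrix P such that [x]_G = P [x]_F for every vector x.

Column j of P is [bj]_G, since P maps F-coordinates to G-coordinates.
Expressing b1 in G: b1 = -c1 - c2 - c3 - c4, so column 1 of P is <-1, -1, -1, -1>.
Doing the same for each bj gives P = [[-1, 1, 1, 1], [-1, 2, 0, 0], [-1, -1, 0, 2], [-1, 0, 1, -2]].

[[-1, 1, 1, 1], [-1, 2, 0, 0], [-1, -1, 0, 2], [-1, 0, 1, -2]]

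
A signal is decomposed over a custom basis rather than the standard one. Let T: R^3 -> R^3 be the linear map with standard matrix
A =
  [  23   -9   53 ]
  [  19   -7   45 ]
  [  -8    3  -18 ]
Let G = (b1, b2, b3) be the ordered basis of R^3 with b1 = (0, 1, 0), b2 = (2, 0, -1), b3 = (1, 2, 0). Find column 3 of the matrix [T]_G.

Compute T(b3) = A b3 = (5, 5, -2) in standard coordinates.
Then write this in G-coordinates: solve for y in y_1 b1 + ... + y_3 b3 = (5, 5, -2).
This gives y = (3, 2, 1), which is column 3 of [T]_G.

(3, 2, 1)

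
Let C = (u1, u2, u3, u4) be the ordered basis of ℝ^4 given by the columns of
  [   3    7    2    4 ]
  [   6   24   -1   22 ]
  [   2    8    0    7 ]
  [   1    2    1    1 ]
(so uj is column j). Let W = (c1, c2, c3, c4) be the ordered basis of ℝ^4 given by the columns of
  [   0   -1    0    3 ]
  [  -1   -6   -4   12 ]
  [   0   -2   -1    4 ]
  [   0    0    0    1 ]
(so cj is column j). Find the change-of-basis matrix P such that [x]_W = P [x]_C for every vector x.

[[-2, -2, -1, 0], [0, -1, 1, -1], [2, 2, 2, -1], [1, 2, 1, 1]]

Let M have columns uj and N have columns cj. Then for every x, N [x]_W = x = M [x]_C, so P = N^(-1) M.
Since det N = 1, N^(-1) has integer entries; multiplying gives P = [[-2, -2, -1, 0], [0, -1, 1, -1], [2, 2, 2, -1], [1, 2, 1, 1]].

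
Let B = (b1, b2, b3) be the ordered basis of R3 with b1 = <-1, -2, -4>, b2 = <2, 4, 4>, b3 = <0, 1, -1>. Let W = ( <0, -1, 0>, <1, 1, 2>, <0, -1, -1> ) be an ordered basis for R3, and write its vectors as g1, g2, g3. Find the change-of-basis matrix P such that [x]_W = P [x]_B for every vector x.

[[-1, -2, -2], [-1, 2, 0], [2, 0, 1]]

Take x = bj: its B-coordinates are the j-th standard unit vector, so P e_j — column j of P — equals [bj]_W.
b1 = -g1 - g2 + 2g3, giving column 1 = <-1, -1, 2>; repeating for each j gives P = [[-1, -2, -2], [-1, 2, 0], [2, 0, 1]].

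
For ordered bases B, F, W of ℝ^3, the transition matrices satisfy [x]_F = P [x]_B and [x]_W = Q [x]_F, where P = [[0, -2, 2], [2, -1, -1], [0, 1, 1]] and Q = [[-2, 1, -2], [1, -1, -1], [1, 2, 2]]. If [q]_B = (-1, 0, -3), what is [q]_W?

Apply P to get F-coordinates (-6, 1, -3), then Q to get W-coordinates.
The result is [q]_W = (19, -4, -10).

(19, -4, -10)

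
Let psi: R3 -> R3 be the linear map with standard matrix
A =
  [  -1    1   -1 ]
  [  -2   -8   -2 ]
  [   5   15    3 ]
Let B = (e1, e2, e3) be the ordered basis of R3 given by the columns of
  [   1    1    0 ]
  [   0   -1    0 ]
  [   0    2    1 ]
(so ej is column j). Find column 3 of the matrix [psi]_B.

[-3, 2, -1]

Column 3 of [psi]_B is the B-coordinate vector of psi(e3).
In standard coordinates psi(e3) = A e3 = [-1, -2, 3].
Converting to B: [-1, -2, 3] = -3e1 + 2e2 - e3, so the coordinate vector is [-3, 2, -1].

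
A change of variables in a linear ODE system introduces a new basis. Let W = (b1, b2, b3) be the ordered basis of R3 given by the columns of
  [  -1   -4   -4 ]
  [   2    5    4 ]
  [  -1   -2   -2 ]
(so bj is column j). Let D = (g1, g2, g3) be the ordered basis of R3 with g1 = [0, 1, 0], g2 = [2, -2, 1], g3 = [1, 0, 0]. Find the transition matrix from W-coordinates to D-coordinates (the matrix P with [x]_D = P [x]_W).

[[0, 1, 0], [-1, -2, -2], [1, 0, 0]]

Let M have columns bj and N have columns gj. Then for every x, N [x]_D = x = M [x]_W, so P = N^(-1) M.
Since det N = 1, N^(-1) has integer entries; multiplying gives P = [[0, 1, 0], [-1, -2, -2], [1, 0, 0]].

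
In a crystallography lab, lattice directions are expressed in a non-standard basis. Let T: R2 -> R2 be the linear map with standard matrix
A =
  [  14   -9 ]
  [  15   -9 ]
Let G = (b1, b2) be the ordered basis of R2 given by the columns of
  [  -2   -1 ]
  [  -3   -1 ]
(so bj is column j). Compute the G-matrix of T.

Let P have columns b1, b2. Then [T]_G = P^(-1) A P.
Here det P = -1, so P^(-1) is integer; computing A P first and then P^(-1)(A P) gives [[2, 1], [-3, 3]].

[[2, 1], [-3, 3]]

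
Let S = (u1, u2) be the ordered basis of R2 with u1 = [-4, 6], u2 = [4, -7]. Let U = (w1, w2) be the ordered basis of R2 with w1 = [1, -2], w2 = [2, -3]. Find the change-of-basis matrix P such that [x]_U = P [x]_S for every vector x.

Take x = uj: its S-coordinates are the j-th standard unit vector, so P e_j — column j of P — equals [uj]_U.
u1 = 0·w1 - 2w2, giving column 1 = [0, -2]; repeating for each j gives P = [[0, 2], [-2, 1]].

[[0, 2], [-2, 1]]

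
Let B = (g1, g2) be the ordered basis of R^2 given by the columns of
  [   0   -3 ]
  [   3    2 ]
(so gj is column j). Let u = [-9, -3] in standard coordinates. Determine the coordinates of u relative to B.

[-3, 3]

We seek scalars with c_1 g1 + c_2 g2 = u; equivalently solve M c = u where the columns of M are g1, g2.
System: 0c_1 - 3c_2 = -9, 3c_1 + 2c_2 = -3; solving gives c_1 = -3, c_2 = 3.
Check: -3g1 + 3g2 = [-9, -3].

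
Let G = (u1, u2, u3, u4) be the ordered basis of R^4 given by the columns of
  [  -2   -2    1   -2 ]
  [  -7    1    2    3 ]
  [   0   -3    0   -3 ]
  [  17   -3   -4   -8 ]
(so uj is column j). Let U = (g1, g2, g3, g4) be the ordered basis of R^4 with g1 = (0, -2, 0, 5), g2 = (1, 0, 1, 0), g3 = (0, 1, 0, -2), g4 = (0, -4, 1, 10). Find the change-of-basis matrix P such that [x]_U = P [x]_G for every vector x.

Let M have columns uj and N have columns gj. Then for every x, N [x]_U = x = M [x]_G, so P = N^(-1) M.
Since det N = -1, N^(-1) has integer entries; multiplying gives P = [[-1, 1, 2, 0], [-2, -2, 1, -2], [-1, -1, 2, -1], [2, -1, -1, -1]].

[[-1, 1, 2, 0], [-2, -2, 1, -2], [-1, -1, 2, -1], [2, -1, -1, -1]]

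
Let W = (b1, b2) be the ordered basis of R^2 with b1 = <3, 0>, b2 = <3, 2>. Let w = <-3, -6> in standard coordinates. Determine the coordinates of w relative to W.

<2, -3>

We seek scalars with c_1 b1 + c_2 b2 = w; equivalently solve M c = w where the columns of M are b1, b2.
System: 3c_1 + 3c_2 = -3, 0c_1 + 2c_2 = -6; solving gives c_1 = 2, c_2 = -3.
Check: 2b1 - 3b2 = <-3, -6>.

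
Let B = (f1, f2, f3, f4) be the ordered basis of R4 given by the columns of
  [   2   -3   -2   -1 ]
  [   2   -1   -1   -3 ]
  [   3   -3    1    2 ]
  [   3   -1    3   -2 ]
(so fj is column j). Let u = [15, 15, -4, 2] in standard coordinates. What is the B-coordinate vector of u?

[-1, -3, -2, -4]

Write u = c_1 f1 + ... + c_4 f4 and solve for the c_i.
Gaussian elimination on [M | u] yields c = (-1, -3, -2, -4).
Check: -f1 - 3f2 - 2f3 - 4f4 = [15, 15, -4, 2].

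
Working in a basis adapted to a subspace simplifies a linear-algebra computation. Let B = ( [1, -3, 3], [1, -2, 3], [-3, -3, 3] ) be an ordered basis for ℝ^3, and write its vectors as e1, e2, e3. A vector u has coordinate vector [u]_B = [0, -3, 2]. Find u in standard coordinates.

u = M [u]_B, where M has columns e1, ..., e3.
Carrying out the matrix-vector product, u = [-9, 0, -3].

[-9, 0, -3]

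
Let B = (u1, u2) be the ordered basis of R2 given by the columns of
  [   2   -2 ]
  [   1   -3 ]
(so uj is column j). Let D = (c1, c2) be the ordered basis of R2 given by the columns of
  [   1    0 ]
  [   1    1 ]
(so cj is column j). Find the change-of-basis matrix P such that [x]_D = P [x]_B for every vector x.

[[2, -2], [-1, -1]]

Column j of P is [uj]_D, since P maps B-coordinates to D-coordinates.
Expressing u1 in D: u1 = 2c1 - c2, so column 1 of P is (2, -1).
Doing the same for each uj gives P = [[2, -2], [-1, -1]].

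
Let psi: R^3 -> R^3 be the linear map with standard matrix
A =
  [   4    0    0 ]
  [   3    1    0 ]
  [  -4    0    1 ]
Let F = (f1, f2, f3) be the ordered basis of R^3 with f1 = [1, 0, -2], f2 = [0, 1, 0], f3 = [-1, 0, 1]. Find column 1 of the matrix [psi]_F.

Compute psi(f1) = A f1 = [4, 3, -6] in standard coordinates.
Then write this in F-coordinates: solve for y in y_1 f1 + ... + y_3 f3 = [4, 3, -6].
This gives y = [2, 3, -2], which is column 1 of [psi]_F.

[2, 3, -2]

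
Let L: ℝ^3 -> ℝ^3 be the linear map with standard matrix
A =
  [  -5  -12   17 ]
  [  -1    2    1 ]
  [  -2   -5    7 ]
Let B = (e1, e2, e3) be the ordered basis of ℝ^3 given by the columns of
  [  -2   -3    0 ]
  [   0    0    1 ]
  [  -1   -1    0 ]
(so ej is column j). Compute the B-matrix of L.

With P the matrix whose columns are e1, ..., e3, [L]_B = P^(-1) A P.
Column by column: L(e1) = A e1 = (-7, 1, -3); its B-coordinates (2, 1, 1) give column 1.
Continuing for each basis vector yields [L]_B = [[2, 1, 3], [1, 0, 2], [1, 2, 2]].

[[2, 1, 3], [1, 0, 2], [1, 2, 2]]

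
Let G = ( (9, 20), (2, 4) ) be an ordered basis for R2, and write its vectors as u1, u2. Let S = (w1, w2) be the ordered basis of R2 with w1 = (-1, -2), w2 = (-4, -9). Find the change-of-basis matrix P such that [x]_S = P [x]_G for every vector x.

[[-1, -2], [-2, 0]]

Column j of P is [uj]_S, since P maps G-coordinates to S-coordinates.
Expressing u1 in S: u1 = -w1 - 2w2, so column 1 of P is (-1, -2).
Doing the same for each uj gives P = [[-1, -2], [-2, 0]].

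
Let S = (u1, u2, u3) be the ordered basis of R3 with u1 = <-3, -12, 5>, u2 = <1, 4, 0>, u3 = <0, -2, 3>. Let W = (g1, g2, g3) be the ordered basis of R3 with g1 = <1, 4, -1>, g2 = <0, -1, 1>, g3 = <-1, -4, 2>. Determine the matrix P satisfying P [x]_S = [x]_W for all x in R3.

[[-1, 2, 1], [0, 0, 2], [2, 1, 1]]

Let M have columns uj and N have columns gj. Then for every x, N [x]_W = x = M [x]_S, so P = N^(-1) M.
Since det N = -1, N^(-1) has integer entries; multiplying gives P = [[-1, 2, 1], [0, 0, 2], [2, 1, 1]].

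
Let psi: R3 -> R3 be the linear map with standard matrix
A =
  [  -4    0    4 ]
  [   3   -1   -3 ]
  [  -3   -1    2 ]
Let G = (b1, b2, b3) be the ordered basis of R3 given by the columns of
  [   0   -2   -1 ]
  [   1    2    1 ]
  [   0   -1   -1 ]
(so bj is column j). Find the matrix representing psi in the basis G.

The j-th column of [psi]_G is [psi(bj)]_G.
psi(b1) = A b1 = [0, -1, -1] = -b1 - b2 + 2b3, so column 1 is [-1, -1, 2].
Repeating for b2, b3 and assembling the columns gives [[-1, -1, -1], [-1, -2, 0], [2, 0, 0]].

[[-1, -1, -1], [-1, -2, 0], [2, 0, 0]]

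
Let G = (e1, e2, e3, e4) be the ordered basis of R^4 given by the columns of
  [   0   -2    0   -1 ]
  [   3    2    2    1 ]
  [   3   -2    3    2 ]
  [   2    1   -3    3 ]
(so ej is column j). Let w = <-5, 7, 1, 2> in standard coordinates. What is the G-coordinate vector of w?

[w]_G is the unique c with M c = w, where M has columns e1, ..., e4.
Row-reducing the augmented matrix [M | w] gives c = (0, 2, 1, 1).
Check: 0·e1 + 2e2 + e3 + e4 = <-5, 7, 1, 2>.

<0, 2, 1, 1>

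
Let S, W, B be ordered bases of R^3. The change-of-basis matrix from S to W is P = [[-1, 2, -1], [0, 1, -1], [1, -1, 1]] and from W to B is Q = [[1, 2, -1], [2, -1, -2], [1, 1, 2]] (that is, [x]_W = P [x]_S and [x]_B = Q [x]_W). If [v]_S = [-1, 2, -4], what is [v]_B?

First [v]_W = P [v]_S = [9, 6, -7].
Then [v]_B = Q [v]_W = [28, 26, 1].

[28, 26, 1]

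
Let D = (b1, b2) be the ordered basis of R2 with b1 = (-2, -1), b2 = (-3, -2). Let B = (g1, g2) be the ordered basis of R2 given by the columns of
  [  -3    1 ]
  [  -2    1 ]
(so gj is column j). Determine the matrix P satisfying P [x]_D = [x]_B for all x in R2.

Let M have columns bj and N have columns gj. Then for every x, N [x]_B = x = M [x]_D, so P = N^(-1) M.
Since det N = -1, N^(-1) has integer entries; multiplying gives P = [[1, 1], [1, 0]].

[[1, 1], [1, 0]]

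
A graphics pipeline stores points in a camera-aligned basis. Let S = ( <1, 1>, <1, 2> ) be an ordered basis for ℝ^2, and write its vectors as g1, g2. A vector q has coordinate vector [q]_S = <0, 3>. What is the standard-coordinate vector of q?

The coordinates say q = 0·g1 + 3g2; adding the scaled basis vectors gives <3, 6>.

<3, 6>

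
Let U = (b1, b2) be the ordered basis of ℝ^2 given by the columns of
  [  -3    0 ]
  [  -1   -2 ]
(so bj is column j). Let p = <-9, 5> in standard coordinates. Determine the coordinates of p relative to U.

We seek scalars with c_1 b1 + c_2 b2 = p; equivalently solve M c = p where the columns of M are b1, b2.
System: -3c_1 + 0c_2 = -9, -c_1 - 2c_2 = 5; solving gives c_1 = 3, c_2 = -4.
Check: 3b1 - 4b2 = <-9, 5>.

<3, -4>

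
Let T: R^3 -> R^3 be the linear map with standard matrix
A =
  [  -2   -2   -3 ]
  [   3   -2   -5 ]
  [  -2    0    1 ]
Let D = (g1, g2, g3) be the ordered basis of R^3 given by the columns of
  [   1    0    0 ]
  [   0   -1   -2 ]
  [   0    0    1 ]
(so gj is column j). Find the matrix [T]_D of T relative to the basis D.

The j-th column of [T]_D is [T(gj)]_D.
T(g1) = A g1 = [-2, 3, -2] = -2g1 + g2 - 2g3, so column 1 is [-2, 1, -2].
Repeating for g2, g3 and assembling the columns gives [[-2, 2, 1], [1, -2, -1], [-2, 0, 1]].

[[-2, 2, 1], [1, -2, -1], [-2, 0, 1]]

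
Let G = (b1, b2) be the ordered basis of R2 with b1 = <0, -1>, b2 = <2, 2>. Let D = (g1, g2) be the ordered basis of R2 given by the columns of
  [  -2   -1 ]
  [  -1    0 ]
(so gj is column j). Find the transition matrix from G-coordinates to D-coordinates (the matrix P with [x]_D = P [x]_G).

Column j of P is [bj]_D, since P maps G-coordinates to D-coordinates.
Expressing b1 in D: b1 = g1 - 2g2, so column 1 of P is <1, -2>.
Doing the same for each bj gives P = [[1, -2], [-2, 2]].

[[1, -2], [-2, 2]]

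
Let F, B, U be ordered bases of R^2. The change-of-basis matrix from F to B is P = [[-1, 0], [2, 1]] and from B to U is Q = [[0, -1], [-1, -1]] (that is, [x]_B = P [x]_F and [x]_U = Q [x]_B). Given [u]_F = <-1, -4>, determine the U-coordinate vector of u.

<6, 5>

Apply P to get B-coordinates <1, -6>, then Q to get U-coordinates.
The result is [u]_U = <6, 5>.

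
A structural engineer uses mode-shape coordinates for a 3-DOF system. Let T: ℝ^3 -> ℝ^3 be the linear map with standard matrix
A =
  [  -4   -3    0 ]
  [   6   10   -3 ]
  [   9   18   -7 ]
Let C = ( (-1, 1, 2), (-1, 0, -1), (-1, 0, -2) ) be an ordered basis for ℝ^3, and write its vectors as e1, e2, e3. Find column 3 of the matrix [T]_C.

Column 3 of [T]_C is the C-coordinate vector of T(e3).
In standard coordinates T(e3) = A e3 = (4, 0, 5).
Converting to C: (4, 0, 5) = 0·e1 - 3e2 - e3, so the coordinate vector is (0, -3, -1).

(0, -3, -1)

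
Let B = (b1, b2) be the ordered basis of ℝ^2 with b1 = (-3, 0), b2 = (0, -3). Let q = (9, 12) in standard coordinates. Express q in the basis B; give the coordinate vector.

[q]_B is the unique c with M c = q, where M has columns b1, b2.
System: -3c_1 + 0c_2 = 9, 0c_1 - 3c_2 = 12; solving gives c_1 = -3, c_2 = -4.
Check: -3b1 - 4b2 = (9, 12).

(-3, -4)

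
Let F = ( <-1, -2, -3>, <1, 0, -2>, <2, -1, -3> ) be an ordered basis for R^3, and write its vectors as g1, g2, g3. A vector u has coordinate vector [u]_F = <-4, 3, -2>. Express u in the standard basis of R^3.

u = M [u]_F, where M has columns g1, ..., g3.
Carrying out the matrix-vector product, u = <3, 10, 12>.

<3, 10, 12>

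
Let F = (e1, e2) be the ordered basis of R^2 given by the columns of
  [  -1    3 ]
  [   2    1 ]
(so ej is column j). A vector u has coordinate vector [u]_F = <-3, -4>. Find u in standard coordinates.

<-9, -10>

u = M [u]_F, where M has columns e1, e2.
Carrying out the matrix-vector product, u = <-9, -10>.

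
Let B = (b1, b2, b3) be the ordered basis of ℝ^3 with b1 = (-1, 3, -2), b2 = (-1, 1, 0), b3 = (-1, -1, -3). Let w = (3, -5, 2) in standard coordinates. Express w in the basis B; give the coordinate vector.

(-1, -2, 0)

We seek scalars with c_1 b1 + ... + c_3 b3 = w; equivalently solve M c = w where the columns of M are b1, ..., b3.
Row-reducing the augmented matrix [M | w] gives c = (-1, -2, 0).
Check: -b1 - 2b2 + 0·b3 = (3, -5, 2).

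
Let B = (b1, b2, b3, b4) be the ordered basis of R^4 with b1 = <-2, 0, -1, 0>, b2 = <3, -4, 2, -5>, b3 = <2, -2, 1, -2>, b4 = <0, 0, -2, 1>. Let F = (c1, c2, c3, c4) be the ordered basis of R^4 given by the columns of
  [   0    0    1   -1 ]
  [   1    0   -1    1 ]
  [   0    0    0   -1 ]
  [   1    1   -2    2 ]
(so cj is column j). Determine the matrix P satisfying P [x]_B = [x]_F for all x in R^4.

[[-2, -1, 0, 0], [-2, 2, 2, 1], [-1, 1, 1, 2], [1, -2, -1, 2]]

Take x = bj: its B-coordinates are the j-th standard unit vector, so P e_j — column j of P — equals [bj]_F.
b1 = -2c1 - 2c2 - c3 + c4, giving column 1 = <-2, -2, -1, 1>; repeating for each j gives P = [[-2, -1, 0, 0], [-2, 2, 2, 1], [-1, 1, 1, 2], [1, -2, -1, 2]].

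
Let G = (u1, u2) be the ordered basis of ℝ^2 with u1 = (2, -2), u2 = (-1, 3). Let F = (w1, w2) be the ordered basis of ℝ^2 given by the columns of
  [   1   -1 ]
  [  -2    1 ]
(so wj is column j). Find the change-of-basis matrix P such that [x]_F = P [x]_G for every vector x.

[[0, -2], [-2, -1]]

Column j of P is [uj]_F, since P maps G-coordinates to F-coordinates.
Expressing u1 in F: u1 = 0·w1 - 2w2, so column 1 of P is (0, -2).
Doing the same for each uj gives P = [[0, -2], [-2, -1]].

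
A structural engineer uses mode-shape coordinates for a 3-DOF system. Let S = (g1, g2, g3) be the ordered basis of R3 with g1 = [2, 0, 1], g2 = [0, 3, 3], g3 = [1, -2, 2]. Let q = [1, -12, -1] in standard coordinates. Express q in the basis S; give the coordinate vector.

[-1, -2, 3]

Write q = c_1 g1 + ... + c_3 g3 and solve for the c_i.
Gaussian elimination on [M | q] yields c = (-1, -2, 3).
Check: -g1 - 2g2 + 3g3 = [1, -12, -1].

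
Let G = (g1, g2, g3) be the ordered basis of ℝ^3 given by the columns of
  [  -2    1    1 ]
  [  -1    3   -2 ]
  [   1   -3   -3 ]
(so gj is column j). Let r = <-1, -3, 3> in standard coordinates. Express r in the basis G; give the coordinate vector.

<0, -1, 0>

We seek scalars with c_1 g1 + ... + c_3 g3 = r; equivalently solve M c = r where the columns of M are g1, ..., g3.
Gaussian elimination on [M | r] yields c = (0, -1, 0).
Check: 0·g1 - g2 + 0·g3 = <-1, -3, 3>.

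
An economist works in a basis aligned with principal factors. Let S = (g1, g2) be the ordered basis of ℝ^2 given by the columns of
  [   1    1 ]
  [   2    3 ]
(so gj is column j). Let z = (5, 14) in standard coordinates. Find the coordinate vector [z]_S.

(1, 4)

Write z = c_1 g1 + c_2 g2 and solve for the c_i.
System: c_1 + c_2 = 5, 2c_1 + 3c_2 = 14; solving gives c_1 = 1, c_2 = 4.
Check: g1 + 4g2 = (5, 14).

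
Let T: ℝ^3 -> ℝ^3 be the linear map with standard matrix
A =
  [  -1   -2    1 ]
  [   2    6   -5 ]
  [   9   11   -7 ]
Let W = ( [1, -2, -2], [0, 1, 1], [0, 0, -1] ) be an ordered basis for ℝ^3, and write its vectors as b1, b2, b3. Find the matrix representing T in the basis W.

The j-th column of [T]_W is [T(bj)]_W.
T(b1) = A b1 = [1, 0, 1] = b1 + 2b2 - b3, so column 1 is [1, 2, -1].
Repeating for b2, b3 and assembling the columns gives [[1, -1, -1], [2, -1, 3], [-1, -3, -2]].

[[1, -1, -1], [2, -1, 3], [-1, -3, -2]]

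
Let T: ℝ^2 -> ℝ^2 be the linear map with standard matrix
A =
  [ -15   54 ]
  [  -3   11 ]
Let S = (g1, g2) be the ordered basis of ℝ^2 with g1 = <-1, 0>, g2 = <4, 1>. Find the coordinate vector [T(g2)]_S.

<2, -1>

Compute T(g2) = A g2 = <-6, -1> in standard coordinates.
Then write this in S-coordinates: solve for y in y_1 g1 + y_2 g2 = <-6, -1>.
This gives y = <2, -1>, which is column 2 of [T]_S.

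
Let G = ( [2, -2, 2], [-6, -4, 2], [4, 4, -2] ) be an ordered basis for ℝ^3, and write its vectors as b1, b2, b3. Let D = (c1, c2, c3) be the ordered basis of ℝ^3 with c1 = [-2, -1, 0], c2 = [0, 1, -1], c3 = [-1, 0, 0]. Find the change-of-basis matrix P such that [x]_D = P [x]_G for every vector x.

[[0, 2, -2], [-2, -2, 2], [-2, 2, 0]]

Take x = bj: its G-coordinates are the j-th standard unit vector, so P e_j — column j of P — equals [bj]_D.
b1 = 0·c1 - 2c2 - 2c3, giving column 1 = [0, -2, -2]; repeating for each j gives P = [[0, 2, -2], [-2, -2, 2], [-2, 2, 0]].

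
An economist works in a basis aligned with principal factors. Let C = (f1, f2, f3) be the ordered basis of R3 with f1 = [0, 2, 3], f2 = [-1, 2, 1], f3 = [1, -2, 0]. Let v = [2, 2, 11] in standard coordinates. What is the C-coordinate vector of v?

Write v = c_1 f1 + ... + c_3 f3 and solve for the c_i.
Row-reducing the augmented matrix [M | v] gives c = (3, 2, 4).
Check: 3f1 + 2f2 + 4f3 = [2, 2, 11].

[3, 2, 4]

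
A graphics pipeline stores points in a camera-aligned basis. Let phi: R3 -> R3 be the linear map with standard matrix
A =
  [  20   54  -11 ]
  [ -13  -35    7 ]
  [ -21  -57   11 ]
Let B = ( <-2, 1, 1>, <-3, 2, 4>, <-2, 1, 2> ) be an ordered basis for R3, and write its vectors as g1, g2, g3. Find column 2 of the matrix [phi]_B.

<1, -2, 0>

Compute phi(g2) = A g2 = <4, -3, -7> in standard coordinates.
Then write this in B-coordinates: solve for y in y_1 g1 + ... + y_3 g3 = <4, -3, -7>.
This gives y = <1, -2, 0>, which is column 2 of [phi]_B.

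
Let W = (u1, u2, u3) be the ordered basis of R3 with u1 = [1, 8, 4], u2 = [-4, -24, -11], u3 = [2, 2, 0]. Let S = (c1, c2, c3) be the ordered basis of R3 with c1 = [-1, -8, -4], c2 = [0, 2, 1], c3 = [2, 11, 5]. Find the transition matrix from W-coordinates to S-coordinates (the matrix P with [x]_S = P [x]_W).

Let M have columns uj and N have columns cj. Then for every x, N [x]_S = x = M [x]_W, so P = N^(-1) M.
Since det N = 1, N^(-1) has integer entries; multiplying gives P = [[-1, 0, 2], [0, -1, -2], [0, -2, 2]].

[[-1, 0, 2], [0, -1, -2], [0, -2, 2]]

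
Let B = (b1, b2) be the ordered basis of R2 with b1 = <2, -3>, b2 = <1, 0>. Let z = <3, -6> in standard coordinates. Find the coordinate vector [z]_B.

Write z = c_1 b1 + c_2 b2 and solve for the c_i.
System: 2c_1 + c_2 = 3, -3c_1 + 0c_2 = -6; solving gives c_1 = 2, c_2 = -1.
Check: 2b1 - b2 = <3, -6>.

<2, -1>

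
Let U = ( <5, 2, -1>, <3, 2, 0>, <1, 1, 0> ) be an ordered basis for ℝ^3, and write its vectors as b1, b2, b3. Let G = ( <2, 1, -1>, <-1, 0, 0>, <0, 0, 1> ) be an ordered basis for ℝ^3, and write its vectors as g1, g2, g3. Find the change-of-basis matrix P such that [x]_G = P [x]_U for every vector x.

[[2, 2, 1], [-1, 1, 1], [1, 2, 1]]

Let M have columns bj and N have columns gj. Then for every x, N [x]_G = x = M [x]_U, so P = N^(-1) M.
Since det N = 1, N^(-1) has integer entries; multiplying gives P = [[2, 2, 1], [-1, 1, 1], [1, 2, 1]].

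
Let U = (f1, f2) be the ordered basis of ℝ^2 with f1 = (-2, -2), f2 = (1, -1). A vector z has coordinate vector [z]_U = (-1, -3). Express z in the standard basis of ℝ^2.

(-1, 5)

By definition z = -f1 - 3f2.
Summing componentwise gives (-1, 5).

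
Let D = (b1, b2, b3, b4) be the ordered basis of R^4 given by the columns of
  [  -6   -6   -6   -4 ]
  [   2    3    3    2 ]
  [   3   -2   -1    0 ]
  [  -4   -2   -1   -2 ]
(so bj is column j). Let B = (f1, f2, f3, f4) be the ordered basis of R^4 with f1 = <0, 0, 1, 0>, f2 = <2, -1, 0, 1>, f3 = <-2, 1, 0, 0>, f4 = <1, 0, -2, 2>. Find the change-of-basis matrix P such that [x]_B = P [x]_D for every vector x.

[[-1, -2, -1, 0], [0, -2, -1, -2], [2, 1, 2, 0], [-2, 0, 0, 0]]

Take x = bj: its D-coordinates are the j-th standard unit vector, so P e_j — column j of P — equals [bj]_B.
b1 = -f1 + 0·f2 + 2f3 - 2f4, giving column 1 = <-1, 0, 2, -2>; repeating for each j gives P = [[-1, -2, -1, 0], [0, -2, -1, -2], [2, 1, 2, 0], [-2, 0, 0, 0]].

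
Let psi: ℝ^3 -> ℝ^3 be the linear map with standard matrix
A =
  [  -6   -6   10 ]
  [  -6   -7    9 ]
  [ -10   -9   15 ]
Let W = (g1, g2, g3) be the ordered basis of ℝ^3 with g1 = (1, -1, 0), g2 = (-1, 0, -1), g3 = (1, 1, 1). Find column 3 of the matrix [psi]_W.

Column 3 of [psi]_W is the W-coordinate vector of psi(g3).
In standard coordinates psi(g3) = A g3 = (-2, -4, -4).
Converting to W: (-2, -4, -4) = 2g1 + 2g2 - 2g3, so the coordinate vector is (2, 2, -2).

(2, 2, -2)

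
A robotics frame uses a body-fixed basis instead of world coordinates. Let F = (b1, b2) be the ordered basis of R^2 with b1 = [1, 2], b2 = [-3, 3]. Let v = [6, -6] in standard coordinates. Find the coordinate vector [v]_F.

Write v = c_1 b1 + c_2 b2 and solve for the c_i.
System: c_1 - 3c_2 = 6, 2c_1 + 3c_2 = -6; solving gives c_1 = 0, c_2 = -2.
Check: 0·b1 - 2b2 = [6, -6].

[0, -2]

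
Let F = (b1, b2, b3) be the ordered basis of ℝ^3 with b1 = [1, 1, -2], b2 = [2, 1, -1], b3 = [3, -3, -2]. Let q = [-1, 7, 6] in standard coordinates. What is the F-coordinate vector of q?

Write q = c_1 b1 + ... + c_3 b3 and solve for the c_i.
Gaussian elimination on [M | q] yields c = (-3, 4, -2).
Check: -3b1 + 4b2 - 2b3 = [-1, 7, 6].

[-3, 4, -2]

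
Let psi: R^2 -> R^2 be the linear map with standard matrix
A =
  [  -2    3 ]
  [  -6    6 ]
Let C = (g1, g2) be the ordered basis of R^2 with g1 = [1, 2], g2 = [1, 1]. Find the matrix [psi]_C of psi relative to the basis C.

The j-th column of [psi]_C is [psi(gj)]_C.
psi(g1) = A g1 = [4, 6] = 2g1 + 2g2, so column 1 is [2, 2].
Repeating for g2 and assembling the columns gives [[2, -1], [2, 2]].

[[2, -1], [2, 2]]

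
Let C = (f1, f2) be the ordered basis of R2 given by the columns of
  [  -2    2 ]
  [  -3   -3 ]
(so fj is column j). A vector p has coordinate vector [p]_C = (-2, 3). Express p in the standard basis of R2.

p = M [p]_C, where M has columns f1, f2.
Carrying out the matrix-vector product, p = (10, -3).

(10, -3)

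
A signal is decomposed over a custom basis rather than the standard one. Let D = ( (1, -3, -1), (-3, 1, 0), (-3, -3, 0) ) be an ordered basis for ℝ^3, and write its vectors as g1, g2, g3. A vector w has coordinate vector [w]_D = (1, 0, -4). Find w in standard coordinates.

By definition w = g1 + 0·g2 - 4g3.
Summing componentwise gives (13, 9, -1).

(13, 9, -1)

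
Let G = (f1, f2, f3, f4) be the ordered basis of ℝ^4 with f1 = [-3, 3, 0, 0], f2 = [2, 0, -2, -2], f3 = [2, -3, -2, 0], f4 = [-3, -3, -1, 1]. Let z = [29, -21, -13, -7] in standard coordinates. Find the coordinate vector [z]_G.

[z]_G is the unique c with M c = z, where M has columns f1, ..., f4.
Row-reducing the augmented matrix [M | z] gives c = (-4, 3, 4, -1).
Check: -4f1 + 3f2 + 4f3 - f4 = [29, -21, -13, -7].

[-4, 3, 4, -1]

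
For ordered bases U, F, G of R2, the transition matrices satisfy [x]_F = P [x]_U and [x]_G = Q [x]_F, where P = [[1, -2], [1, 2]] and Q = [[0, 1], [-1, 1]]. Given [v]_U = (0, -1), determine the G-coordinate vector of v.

Composing the changes, [v]_G = Q P [v]_U.
Q P = [[1, 2], [0, 4]]; applying this to (0, -1) gives (-2, -4).

(-2, -4)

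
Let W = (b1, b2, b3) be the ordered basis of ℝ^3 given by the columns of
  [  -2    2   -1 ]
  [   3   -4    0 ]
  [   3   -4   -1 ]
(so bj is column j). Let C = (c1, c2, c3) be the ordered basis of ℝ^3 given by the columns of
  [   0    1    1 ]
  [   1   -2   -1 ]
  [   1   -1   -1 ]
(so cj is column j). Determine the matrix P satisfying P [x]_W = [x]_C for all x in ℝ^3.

Let M have columns bj and N have columns cj. Then for every x, N [x]_C = x = M [x]_W, so P = N^(-1) M.
Since det N = 1, N^(-1) has integer entries; multiplying gives P = [[1, -2, -2], [0, 0, -1], [-2, 2, 0]].

[[1, -2, -2], [0, 0, -1], [-2, 2, 0]]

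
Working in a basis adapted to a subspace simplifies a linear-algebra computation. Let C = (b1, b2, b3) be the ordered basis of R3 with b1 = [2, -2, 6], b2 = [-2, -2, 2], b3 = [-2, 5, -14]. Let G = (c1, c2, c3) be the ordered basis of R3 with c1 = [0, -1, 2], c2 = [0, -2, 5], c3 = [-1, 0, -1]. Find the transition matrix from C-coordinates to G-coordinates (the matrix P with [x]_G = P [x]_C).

[[2, 2, -1], [0, 0, -2], [-2, 2, 2]]

Let M have columns bj and N have columns cj. Then for every x, N [x]_G = x = M [x]_C, so P = N^(-1) M.
Since det N = 1, N^(-1) has integer entries; multiplying gives P = [[2, 2, -1], [0, 0, -2], [-2, 2, 2]].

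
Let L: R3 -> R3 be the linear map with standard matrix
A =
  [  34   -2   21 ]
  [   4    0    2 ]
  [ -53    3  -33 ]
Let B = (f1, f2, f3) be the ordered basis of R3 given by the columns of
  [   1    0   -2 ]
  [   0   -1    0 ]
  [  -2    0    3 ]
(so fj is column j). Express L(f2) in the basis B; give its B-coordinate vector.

[0, 0, -1]

Column 2 of [L]_B is the B-coordinate vector of L(f2).
In standard coordinates L(f2) = A f2 = [2, 0, -3].
Converting to B: [2, 0, -3] = 0·f1 + 0·f2 - f3, so the coordinate vector is [0, 0, -1].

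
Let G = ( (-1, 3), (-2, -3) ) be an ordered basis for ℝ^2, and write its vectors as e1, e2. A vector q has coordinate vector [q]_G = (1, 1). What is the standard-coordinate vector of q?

(-3, 0)

By definition q = e1 + e2.
Summing componentwise gives (-3, 0).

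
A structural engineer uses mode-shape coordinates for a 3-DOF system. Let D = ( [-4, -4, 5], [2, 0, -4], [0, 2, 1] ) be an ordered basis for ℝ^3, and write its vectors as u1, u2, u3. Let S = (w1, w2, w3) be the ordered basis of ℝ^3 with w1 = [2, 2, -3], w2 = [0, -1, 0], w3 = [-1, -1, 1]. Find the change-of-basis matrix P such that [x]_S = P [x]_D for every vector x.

[[-1, 2, -1], [0, 2, -2], [2, 2, -2]]

Let M have columns uj and N have columns wj. Then for every x, N [x]_S = x = M [x]_D, so P = N^(-1) M.
Since det N = 1, N^(-1) has integer entries; multiplying gives P = [[-1, 2, -1], [0, 2, -2], [2, 2, -2]].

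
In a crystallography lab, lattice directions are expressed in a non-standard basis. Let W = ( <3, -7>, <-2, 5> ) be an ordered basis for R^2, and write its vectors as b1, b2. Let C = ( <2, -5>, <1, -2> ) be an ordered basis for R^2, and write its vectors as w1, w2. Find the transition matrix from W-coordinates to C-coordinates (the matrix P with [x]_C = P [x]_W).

[[1, -1], [1, 0]]

Take x = bj: its W-coordinates are the j-th standard unit vector, so P e_j — column j of P — equals [bj]_C.
b1 = w1 + w2, giving column 1 = <1, 1>; repeating for each j gives P = [[1, -1], [1, 0]].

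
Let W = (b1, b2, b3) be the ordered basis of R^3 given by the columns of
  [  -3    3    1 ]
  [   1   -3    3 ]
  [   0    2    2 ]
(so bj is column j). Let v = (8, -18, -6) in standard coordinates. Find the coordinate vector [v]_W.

(-3, 1, -4)

We seek scalars with c_1 b1 + ... + c_3 b3 = v; equivalently solve M c = v where the columns of M are b1, ..., b3.
Gaussian elimination on [M | v] yields c = (-3, 1, -4).
Check: -3b1 + b2 - 4b3 = (8, -18, -6).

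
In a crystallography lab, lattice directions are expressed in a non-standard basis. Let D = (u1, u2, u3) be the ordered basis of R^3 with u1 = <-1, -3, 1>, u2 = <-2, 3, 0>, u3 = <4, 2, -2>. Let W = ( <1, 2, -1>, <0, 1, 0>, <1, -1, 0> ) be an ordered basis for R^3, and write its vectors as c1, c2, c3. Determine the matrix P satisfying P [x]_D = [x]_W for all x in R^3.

[[-1, 0, 2], [-1, 1, 0], [0, -2, 2]]

Column j of P is [uj]_W, since P maps D-coordinates to W-coordinates.
Expressing u1 in W: u1 = -c1 - c2 + 0·c3, so column 1 of P is <-1, -1, 0>.
Doing the same for each uj gives P = [[-1, 0, 2], [-1, 1, 0], [0, -2, 2]].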